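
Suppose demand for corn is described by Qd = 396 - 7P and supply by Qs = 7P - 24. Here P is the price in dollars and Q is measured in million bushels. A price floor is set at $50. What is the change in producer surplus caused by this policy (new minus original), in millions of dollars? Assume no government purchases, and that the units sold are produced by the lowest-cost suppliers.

-480

In a free market, 396 - 7P = 7P - 24 gives the equilibrium P* = 30, Q* = 186.
Since 50 > 30, the floor is binding.
At P = 50: Qd = 396 - 7·50 = 46 and Qs = 7·50 - 24 = 326.
Producer surplus without the control is ½ · (30 - 24/7) · 186 = 17298/7.
With the floor, 46 units are sold at 50. The supply price at Q = 46 is 10, so PS = ½ · [(50 - 24/7) + (50 - 10)] · 46 = 13938/7.
Change in producer surplus = 13938/7 - 17298/7 = -480.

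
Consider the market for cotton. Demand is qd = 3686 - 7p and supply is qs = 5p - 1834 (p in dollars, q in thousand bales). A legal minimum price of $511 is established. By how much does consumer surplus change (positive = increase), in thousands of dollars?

In a free market, 3686 - 7p = 5p - 1834 gives the equilibrium p* = 460, q* = 466.
Since 511 > 460, the floor is binding.
At p = 511: qd = 3686 - 7·511 = 109 and qs = 5·511 - 1834 = 721.
Consumer surplus without the control is ½ · (3686/7 - 460) · 466 = 108578/7.
With the floor, consumers buy 109 units at 511, so CS = ½ · (3686/7 - 511) · 109 = 11881/14.
Change in consumer surplus = 11881/14 - 108578/7 = -14662.5.

-14662.5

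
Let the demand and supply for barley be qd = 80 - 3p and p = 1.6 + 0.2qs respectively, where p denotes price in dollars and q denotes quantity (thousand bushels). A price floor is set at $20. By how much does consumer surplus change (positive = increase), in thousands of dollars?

-301.5

Rearranging supply gives qs = 5p - 8. In a free market, 80 - 3p = 5p - 8 gives the equilibrium p* = 11, q* = 47.
Since 20 > 11, the floor is binding.
At p = 20: qd = 80 - 3·20 = 20 and qs = 5·20 - 8 = 92.
Consumer surplus without the control is ½ · (80/3 - 11) · 47 = 2209/6.
With the floor, consumers buy 20 units at 20, so CS = ½ · (80/3 - 20) · 20 = 200/3.
Change in consumer surplus = 200/3 - 2209/6 = -301.5.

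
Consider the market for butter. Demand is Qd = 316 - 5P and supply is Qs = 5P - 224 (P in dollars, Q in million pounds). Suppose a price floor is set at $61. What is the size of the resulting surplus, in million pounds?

In a free market, 316 - 5P = 5P - 224 gives the equilibrium P* = 54, Q* = 46.
Since 61 > 54, the floor is binding.
At P = 61: Qd = 316 - 5·61 = 11 and Qs = 5·61 - 224 = 81.
Surplus = Qs - Qd = 81 - 11 = 70.

70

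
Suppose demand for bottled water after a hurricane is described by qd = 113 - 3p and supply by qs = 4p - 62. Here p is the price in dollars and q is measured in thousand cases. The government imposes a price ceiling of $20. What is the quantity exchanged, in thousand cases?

18

Setting quantity demanded equal to quantity supplied, 113 - 3p = 4p - 62, gives p* = 25 and q* = 38.
The ceiling of 20 is below the equilibrium price 25, so it binds.
At p = 20: qd = 113 - 3·20 = 53 and qs = 4·20 - 62 = 18.
The quantity actually transacted is the short side, supply: 18.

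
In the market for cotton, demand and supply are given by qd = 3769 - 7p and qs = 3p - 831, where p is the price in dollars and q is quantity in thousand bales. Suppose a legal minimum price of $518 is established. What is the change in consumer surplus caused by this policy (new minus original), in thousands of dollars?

-20068

Setting quantity demanded equal to quantity supplied, 3769 - 7p = 3p - 831, gives p* = 460 and q* = 549.
The floor of 518 is above the equilibrium price 460, so it binds.
At p = 518: qd = 3769 - 7·518 = 143 and qs = 3·518 - 831 = 723.
Consumer surplus without the control is ½ · (3769/7 - 460) · 549 = 301401/14.
With the floor, consumers buy 143 units at 518, so CS = ½ · (3769/7 - 518) · 143 = 20449/14.
Change in consumer surplus = 20449/14 - 301401/14 = -20068.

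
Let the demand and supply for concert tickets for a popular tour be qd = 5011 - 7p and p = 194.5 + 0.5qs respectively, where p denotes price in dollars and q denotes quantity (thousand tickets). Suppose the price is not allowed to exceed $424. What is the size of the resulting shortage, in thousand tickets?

1584

Rearranging supply gives qs = 2p - 389. Setting quantity demanded equal to quantity supplied, 5011 - 7p = 2p - 389, gives p* = 600 and q* = 811.
The ceiling of 424 is below the equilibrium price 600, so it binds.
At p = 424: qd = 5011 - 7·424 = 2043 and qs = 2·424 - 389 = 459.
Shortage = qd - qs = 2043 - 459 = 1584.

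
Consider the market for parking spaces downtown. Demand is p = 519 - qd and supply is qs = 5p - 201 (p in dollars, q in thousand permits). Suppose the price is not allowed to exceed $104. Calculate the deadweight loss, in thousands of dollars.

3840

Rearranging demand gives qd = 519 - p. Setting quantity demanded equal to quantity supplied, 519 - p = 5p - 201, gives p* = 120 and q* = 399.
Because the ceiling (104) lies below the market-clearing price, it is binding.
At p = 104: qd = 519 - 104 = 415 and qs = 5·104 - 201 = 319.
Quantity traded falls to 319. At q = 319 the demand price is 519 - 319 = 200 and the supply price is (201 + 319)/5 = 104.
Deadweight loss = ½ · (200 - 104) · (399 - 319) = ½ · 96 · 80 = 3840.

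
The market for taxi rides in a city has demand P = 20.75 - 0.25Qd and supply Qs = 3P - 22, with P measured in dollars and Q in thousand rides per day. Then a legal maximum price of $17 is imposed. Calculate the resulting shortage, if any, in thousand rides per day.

Rearranging demand gives Qd = 83 - 4P. Setting quantity demanded equal to quantity supplied, 83 - 4P = 3P - 22, gives P* = 15 and Q* = 23.
Since 17 is above P* = 15, the ceiling does not bind and the free-market outcome prevails.
Since the control does not bind, there is no shortage.

0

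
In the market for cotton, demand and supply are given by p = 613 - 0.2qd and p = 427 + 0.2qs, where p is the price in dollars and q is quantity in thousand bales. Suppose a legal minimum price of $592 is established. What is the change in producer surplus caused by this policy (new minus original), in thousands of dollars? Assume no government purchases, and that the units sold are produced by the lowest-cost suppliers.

Rearranging demand gives qd = 3065 - 5p; rearranging supply gives qs = 5p - 2135. In a free market, 3065 - 5p = 5p - 2135 gives the equilibrium p* = 520, q* = 465.
The floor of 592 is above the equilibrium price 520, so it binds.
At p = 592: qd = 3065 - 5·592 = 105 and qs = 5·592 - 2135 = 825.
Producer surplus without the control is ½ · (520 - 427) · 465 = 21622.5.
With the floor, 105 units are sold at 592. The supply price at q = 105 is 448, so PS = ½ · [(592 - 427) + (592 - 448)] · 105 = 16222.5.
Change in producer surplus = 16222.5 - 21622.5 = -5400.

-5400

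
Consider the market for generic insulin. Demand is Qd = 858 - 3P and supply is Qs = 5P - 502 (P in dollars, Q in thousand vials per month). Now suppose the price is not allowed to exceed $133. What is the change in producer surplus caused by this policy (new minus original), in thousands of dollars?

-9453.5

Without the control the market clears where 858 - 3P = 5P - 502, i.e. P* = 170 and Q* = 348.
Since 133 < 170, the ceiling is binding.
At P = 133: Qd = 858 - 3·133 = 459 and Qs = 5·133 - 502 = 163.
Producer surplus without the control is ½ · (170 - 100.4) · 348 = 12110.4.
With the ceiling, producers sell 163 units at 133, so PS = ½ · (133 - 100.4) · 163 = 2656.9.
Change in producer surplus = 2656.9 - 12110.4 = -9453.5.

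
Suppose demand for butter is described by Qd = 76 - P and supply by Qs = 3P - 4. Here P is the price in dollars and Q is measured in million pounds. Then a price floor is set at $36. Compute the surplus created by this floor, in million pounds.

64

Setting quantity demanded equal to quantity supplied, 76 - P = 3P - 4, gives P* = 20 and Q* = 56.
The floor of 36 is above the equilibrium price 20, so it binds.
At P = 36: Qd = 76 - 36 = 40 and Qs = 3·36 - 4 = 104.
Surplus = Qs - Qd = 104 - 40 = 64.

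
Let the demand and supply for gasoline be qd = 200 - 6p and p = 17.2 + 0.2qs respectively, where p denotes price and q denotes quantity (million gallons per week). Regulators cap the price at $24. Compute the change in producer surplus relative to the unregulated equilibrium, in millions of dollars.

Rearranging supply gives qs = 5p - 86. Equilibrium: 200 - 6p = 5p - 86, so 286 = 11p and p* = 26, q* = 44.
The ceiling of 24 is below the equilibrium price 26, so it binds.
At p = 24: qd = 200 - 6·24 = 56 and qs = 5·24 - 86 = 34.
Producer surplus without the control is ½ · (26 - 17.2) · 44 = 193.6.
With the ceiling, producers sell 34 units at 24, so PS = ½ · (24 - 17.2) · 34 = 115.6.
Change in producer surplus = 115.6 - 193.6 = -78.

-78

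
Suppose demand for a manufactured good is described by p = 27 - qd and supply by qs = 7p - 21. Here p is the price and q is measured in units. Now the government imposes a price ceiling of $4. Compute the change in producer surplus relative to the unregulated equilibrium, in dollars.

-28

Rearranging demand gives qd = 27 - p. Without the control the market clears where 27 - p = 7p - 21, i.e. p* = 6 and q* = 21.
Since 4 < 6, the ceiling is binding.
At p = 4: qd = 27 - 4 = 23 and qs = 7·4 - 21 = 7.
Producer surplus without the control is ½ · (6 - 3) · 21 = 31.5.
With the ceiling, producers sell 7 units at 4, so PS = ½ · (4 - 3) · 7 = 3.5.
Change in producer surplus = 3.5 - 31.5 = -28.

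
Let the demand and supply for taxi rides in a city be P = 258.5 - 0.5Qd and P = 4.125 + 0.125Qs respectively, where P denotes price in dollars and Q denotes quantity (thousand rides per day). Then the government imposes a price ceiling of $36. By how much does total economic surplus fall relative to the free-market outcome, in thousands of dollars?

Rearranging demand gives Qd = 517 - 2P; rearranging supply gives Qs = 8P - 33. Setting quantity demanded equal to quantity supplied, 517 - 2P = 8P - 33, gives P* = 55 and Q* = 407.
Because the ceiling (36) lies below the market-clearing price, it is binding.
At P = 36: Qd = 517 - 2·36 = 445 and Qs = 8·36 - 33 = 255.
Quantity traded falls to 255. At Q = 255 the demand price is (517 - 255)/2 = 131 and the supply price is (33 + 255)/8 = 36.
Deadweight loss = ½ · (131 - 36) · (407 - 255) = ½ · 95 · 152 = 7220.

7220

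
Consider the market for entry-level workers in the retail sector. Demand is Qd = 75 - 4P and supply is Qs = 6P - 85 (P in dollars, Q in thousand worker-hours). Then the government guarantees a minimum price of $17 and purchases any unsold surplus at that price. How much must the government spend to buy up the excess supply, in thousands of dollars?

170

Setting quantity demanded equal to quantity supplied, 75 - 4P = 6P - 85, gives P* = 16 and Q* = 11.
Because the floor (17) lies above the market-clearing price, it is binding.
At P = 17: Qd = 75 - 4·17 = 7 and Qs = 6·17 - 85 = 17.
Surplus = Qs - Qd = 10.
Government expenditure = surplus × support price = 10 × 17 = 170.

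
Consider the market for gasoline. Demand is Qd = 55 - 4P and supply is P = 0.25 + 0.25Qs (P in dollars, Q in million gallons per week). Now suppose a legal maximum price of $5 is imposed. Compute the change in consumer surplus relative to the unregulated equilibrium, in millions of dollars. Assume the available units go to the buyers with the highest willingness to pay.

30

Rearranging supply gives Qs = 4P - 1. Setting quantity demanded equal to quantity supplied, 55 - 4P = 4P - 1, gives P* = 7 and Q* = 27.
Because the ceiling (5) lies below the market-clearing price, it is binding.
At P = 5: Qd = 55 - 4·5 = 35 and Qs = 4·5 - 1 = 19.
Consumer surplus without the control is ½ · (13.75 - 7) · 27 = 91.125.
With the ceiling, 19 units are sold at 5 (assume they go to the highest-value buyers). The demand price at Q = 19 is 9, so CS = ½ · [(13.75 - 5) + (9 - 5)] · 19 = 121.125.
Change in consumer surplus = 121.125 - 91.125 = 30.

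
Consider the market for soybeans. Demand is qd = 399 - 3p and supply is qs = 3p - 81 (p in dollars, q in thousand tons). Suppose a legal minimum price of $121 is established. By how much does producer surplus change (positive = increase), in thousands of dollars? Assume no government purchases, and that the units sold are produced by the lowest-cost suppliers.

-1045.5

In a free market, 399 - 3p = 3p - 81 gives the equilibrium p* = 80, q* = 159.
Because the floor (121) lies above the market-clearing price, it is binding.
At p = 121: qd = 399 - 3·121 = 36 and qs = 3·121 - 81 = 282.
Producer surplus without the control is ½ · (80 - 27) · 159 = 4213.5.
With the floor, 36 units are sold at 121. The supply price at q = 36 is 39, so PS = ½ · [(121 - 27) + (121 - 39)] · 36 = 3168.
Change in producer surplus = 3168 - 4213.5 = -1045.5.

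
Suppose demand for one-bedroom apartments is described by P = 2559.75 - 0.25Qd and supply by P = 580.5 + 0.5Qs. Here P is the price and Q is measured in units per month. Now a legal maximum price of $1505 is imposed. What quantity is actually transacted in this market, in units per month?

Rearranging demand gives Qd = 10239 - 4P; rearranging supply gives Qs = 2P - 1161. Equilibrium: 10239 - 4P = 2P - 1161, so 11400 = 6P and P* = 1900, Q* = 2639.
The ceiling of 1505 is below the equilibrium price 1900, so it binds.
At P = 1505: Qd = 10239 - 4·1505 = 4219 and Qs = 2·1505 - 1161 = 1849.
The quantity actually transacted is the short side, supply: 1849.

1849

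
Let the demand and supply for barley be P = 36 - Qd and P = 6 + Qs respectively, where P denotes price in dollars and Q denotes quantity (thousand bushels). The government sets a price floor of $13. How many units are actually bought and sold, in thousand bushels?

Rearranging demand gives Qd = 36 - P; rearranging supply gives Qs = P - 6. Without the control the market clears where 36 - P = P - 6, i.e. P* = 21 and Q* = 15.
The floor of 13 is below the equilibrium price 21, so it is not binding; the market clears at P* = 21, Q* = 15.

15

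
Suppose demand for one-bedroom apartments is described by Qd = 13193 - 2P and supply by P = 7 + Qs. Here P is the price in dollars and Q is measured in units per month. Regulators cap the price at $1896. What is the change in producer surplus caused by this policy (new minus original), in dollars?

-7865064

Rearranging supply gives Qs = P - 7. In a free market, 13193 - 2P = P - 7 gives the equilibrium P* = 4400, Q* = 4393.
Since 1896 < 4400, the ceiling is binding.
At P = 1896: Qd = 13193 - 2·1896 = 9401 and Qs = 1896 - 7 = 1889.
Producer surplus without the control is ½ · (4400 - 7) · 4393 = 9649224.5.
With the ceiling, producers sell 1889 units at 1896, so PS = ½ · (1896 - 7) · 1889 = 1784160.5.
Change in producer surplus = 1784160.5 - 9649224.5 = -7865064.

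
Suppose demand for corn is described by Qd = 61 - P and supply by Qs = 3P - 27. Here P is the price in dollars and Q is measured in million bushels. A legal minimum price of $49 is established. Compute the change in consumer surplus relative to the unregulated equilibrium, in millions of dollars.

Equilibrium: 61 - P = 3P - 27, so 88 = 4P and P* = 22, Q* = 39.
The floor of 49 is above the equilibrium price 22, so it binds.
At P = 49: Qd = 61 - 49 = 12 and Qs = 3·49 - 27 = 120.
Consumer surplus without the control is ½ · (61 - 22) · 39 = 760.5.
With the floor, consumers buy 12 units at 49, so CS = ½ · (61 - 49) · 12 = 72.
Change in consumer surplus = 72 - 760.5 = -688.5.

-688.5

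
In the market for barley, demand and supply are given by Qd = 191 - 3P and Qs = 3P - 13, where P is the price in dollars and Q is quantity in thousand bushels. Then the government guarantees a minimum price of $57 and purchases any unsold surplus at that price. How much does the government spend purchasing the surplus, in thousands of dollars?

In a free market, 191 - 3P = 3P - 13 gives the equilibrium P* = 34, Q* = 89.
Since 57 > 34, the floor is binding.
At P = 57: Qd = 191 - 3·57 = 20 and Qs = 3·57 - 13 = 158.
Surplus = Qs - Qd = 138.
Government expenditure = surplus × support price = 138 × 57 = 7866.

7866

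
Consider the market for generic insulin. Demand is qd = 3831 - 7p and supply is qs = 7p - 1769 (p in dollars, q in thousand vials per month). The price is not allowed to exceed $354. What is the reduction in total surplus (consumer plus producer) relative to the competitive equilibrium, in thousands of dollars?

Setting quantity demanded equal to quantity supplied, 3831 - 7p = 7p - 1769, gives p* = 400 and q* = 1031.
Because the ceiling (354) lies below the market-clearing price, it is binding.
At p = 354: qd = 3831 - 7·354 = 1353 and qs = 7·354 - 1769 = 709.
Quantity traded falls to 709. At q = 709 the demand price is (3831 - 709)/7 = 446 and the supply price is (1769 + 709)/7 = 354.
Deadweight loss = ½ · (446 - 354) · (1031 - 709) = ½ · 92 · 322 = 14812.

14812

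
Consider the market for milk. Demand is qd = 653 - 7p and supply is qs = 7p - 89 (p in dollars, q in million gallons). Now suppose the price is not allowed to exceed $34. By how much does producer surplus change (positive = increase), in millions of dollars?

Equilibrium: 653 - 7p = 7p - 89, so 742 = 14p and p* = 53, q* = 282.
Since 34 < 53, the ceiling is binding.
At p = 34: qd = 653 - 7·34 = 415 and qs = 7·34 - 89 = 149.
Producer surplus without the control is ½ · (53 - 89/7) · 282 = 39762/7.
With the ceiling, producers sell 149 units at 34, so PS = ½ · (34 - 89/7) · 149 = 22201/14.
Change in producer surplus = 22201/14 - 39762/7 = -4094.5.

-4094.5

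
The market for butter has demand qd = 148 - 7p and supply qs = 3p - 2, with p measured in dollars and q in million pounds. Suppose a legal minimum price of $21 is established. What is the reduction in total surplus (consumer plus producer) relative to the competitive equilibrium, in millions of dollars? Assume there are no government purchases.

Equilibrium: 148 - 7p = 3p - 2, so 150 = 10p and p* = 15, q* = 43.
The floor of 21 is above the equilibrium price 15, so it binds.
At p = 21: qd = 148 - 7·21 = 1 and qs = 3·21 - 2 = 61.
Quantity traded falls to 1. At q = 1 the demand price is (148 - 1)/7 = 21 and the supply price is (2 + 1)/3 = 1.
Deadweight loss = ½ · (21 - 1) · (43 - 1) = ½ · 20 · 42 = 420.

420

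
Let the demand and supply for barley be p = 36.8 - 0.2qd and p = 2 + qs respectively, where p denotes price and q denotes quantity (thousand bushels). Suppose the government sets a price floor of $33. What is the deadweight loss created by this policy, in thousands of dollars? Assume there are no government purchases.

Rearranging demand gives qd = 184 - 5p; rearranging supply gives qs = p - 2. In a free market, 184 - 5p = p - 2 gives the equilibrium p* = 31, q* = 29.
Because the floor (33) lies above the market-clearing price, it is binding.
At p = 33: qd = 184 - 5·33 = 19 and qs = 33 - 2 = 31.
Quantity traded falls to 19. At q = 19 the demand price is (184 - 19)/5 = 33 and the supply price is 2 + 19 = 21.
Deadweight loss = ½ · (33 - 21) · (29 - 19) = ½ · 12 · 10 = 60.

60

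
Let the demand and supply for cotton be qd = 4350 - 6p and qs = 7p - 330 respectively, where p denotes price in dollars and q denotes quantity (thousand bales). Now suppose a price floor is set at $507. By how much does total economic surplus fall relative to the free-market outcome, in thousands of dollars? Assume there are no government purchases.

120393

Without the control the market clears where 4350 - 6p = 7p - 330, i.e. p* = 360 and q* = 2190.
The floor of 507 is above the equilibrium price 360, so it binds.
At p = 507: qd = 4350 - 6·507 = 1308 and qs = 7·507 - 330 = 3219.
Quantity traded falls to 1308. At q = 1308 the demand price is (4350 - 1308)/6 = 507 and the supply price is (330 + 1308)/7 = 234.
Deadweight loss = ½ · (507 - 234) · (2190 - 1308) = ½ · 273 · 882 = 120393.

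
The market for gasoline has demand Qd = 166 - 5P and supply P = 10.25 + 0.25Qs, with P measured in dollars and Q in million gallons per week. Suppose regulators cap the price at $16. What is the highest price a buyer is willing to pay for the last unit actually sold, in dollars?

28.6

Rearranging supply gives Qs = 4P - 41. Equilibrium: 166 - 5P = 4P - 41, so 207 = 9P and P* = 23, Q* = 51.
Because the ceiling (16) lies below the market-clearing price, it is binding.
At P = 16: Qd = 166 - 5·16 = 86 and Qs = 4·16 - 41 = 23.
Only 23 units reach the market. On the demand curve, the marginal buyer's willingness to pay at Q = 23 is (166 - 23)/5 = 28.6.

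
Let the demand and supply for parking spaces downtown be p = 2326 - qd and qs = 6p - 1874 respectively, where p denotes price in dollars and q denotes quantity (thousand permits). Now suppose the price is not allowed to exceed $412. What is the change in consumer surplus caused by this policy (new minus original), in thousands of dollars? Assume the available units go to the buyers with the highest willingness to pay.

-523768

Rearranging demand gives qd = 2326 - p. Setting quantity demanded equal to quantity supplied, 2326 - p = 6p - 1874, gives p* = 600 and q* = 1726.
Because the ceiling (412) lies below the market-clearing price, it is binding.
At p = 412: qd = 2326 - 412 = 1914 and qs = 6·412 - 1874 = 598.
Consumer surplus without the control is ½ · (2326 - 600) · 1726 = 1489538.
With the ceiling, 598 units are sold at 412 (assume they go to the highest-value buyers). The demand price at q = 598 is 1728, so CS = ½ · [(2326 - 412) + (1728 - 412)] · 598 = 965770.
Change in consumer surplus = 965770 - 1489538 = -523768.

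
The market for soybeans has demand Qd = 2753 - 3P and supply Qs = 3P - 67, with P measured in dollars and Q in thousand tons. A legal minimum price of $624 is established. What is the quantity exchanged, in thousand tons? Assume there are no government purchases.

881

Setting quantity demanded equal to quantity supplied, 2753 - 3P = 3P - 67, gives P* = 470 and Q* = 1343.
Because the floor (624) lies above the market-clearing price, it is binding.
At P = 624: Qd = 2753 - 3·624 = 881 and Qs = 3·624 - 67 = 1805.
The quantity actually transacted is the short side, demand: 881.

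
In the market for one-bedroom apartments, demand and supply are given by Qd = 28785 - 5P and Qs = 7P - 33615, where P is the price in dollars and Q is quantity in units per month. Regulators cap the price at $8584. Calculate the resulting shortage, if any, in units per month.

Setting quantity demanded equal to quantity supplied, 28785 - 5P = 7P - 33615, gives P* = 5200 and Q* = 2785.
The ceiling of 8584 is above the equilibrium price 5200, so it is not binding; the market clears at P* = 5200, Q* = 2785.
Since the control does not bind, there is no shortage.

0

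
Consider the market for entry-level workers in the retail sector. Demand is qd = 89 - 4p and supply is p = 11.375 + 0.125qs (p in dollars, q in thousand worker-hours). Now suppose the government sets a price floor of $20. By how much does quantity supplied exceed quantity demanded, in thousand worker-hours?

Rearranging supply gives qs = 8p - 91. Equilibrium: 89 - 4p = 8p - 91, so 180 = 12p and p* = 15, q* = 29.
Since 20 > 15, the floor is binding.
At p = 20: qd = 89 - 4·20 = 9 and qs = 8·20 - 91 = 69.
Surplus = qs - qd = 69 - 9 = 60.

60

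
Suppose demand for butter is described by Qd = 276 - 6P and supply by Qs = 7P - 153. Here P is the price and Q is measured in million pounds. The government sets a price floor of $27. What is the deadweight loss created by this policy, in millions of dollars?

0

Setting quantity demanded equal to quantity supplied, 276 - 6P = 7P - 153, gives P* = 33 and Q* = 78.
The floor of 27 is below the equilibrium price 33, so it is not binding; the market clears at P* = 33, Q* = 78.
Since the control does not bind, no trades are prevented and deadweight loss is zero.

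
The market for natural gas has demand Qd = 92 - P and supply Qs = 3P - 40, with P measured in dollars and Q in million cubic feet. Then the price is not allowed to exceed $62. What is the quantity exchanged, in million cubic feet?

Without the control the market clears where 92 - P = 3P - 40, i.e. P* = 33 and Q* = 59.
The ceiling of 62 is above the equilibrium price 33, so it is not binding; the market clears at P* = 33, Q* = 59.

59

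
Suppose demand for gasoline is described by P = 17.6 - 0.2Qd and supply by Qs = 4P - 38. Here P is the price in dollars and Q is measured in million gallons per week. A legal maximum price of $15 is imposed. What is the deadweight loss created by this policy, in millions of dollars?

Rearranging demand gives Qd = 88 - 5P. Without the control the market clears where 88 - 5P = 4P - 38, i.e. P* = 14 and Q* = 18.
The ceiling of 15 is above the equilibrium price 14, so it is not binding; the market clears at P* = 14, Q* = 18.
Since the control does not bind, no trades are prevented and deadweight loss is zero.

0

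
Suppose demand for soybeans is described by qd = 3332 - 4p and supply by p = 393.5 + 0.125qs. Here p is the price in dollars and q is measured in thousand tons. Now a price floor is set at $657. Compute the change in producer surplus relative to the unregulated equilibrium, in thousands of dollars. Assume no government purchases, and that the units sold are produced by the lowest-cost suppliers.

Rearranging supply gives qs = 8p - 3148. Without the control the market clears where 3332 - 4p = 8p - 3148, i.e. p* = 540 and q* = 1172.
Since 657 > 540, the floor is binding.
At p = 657: qd = 3332 - 4·657 = 704 and qs = 8·657 - 3148 = 2108.
Producer surplus without the control is ½ · (540 - 393.5) · 1172 = 85849.
With the floor, 704 units are sold at 657. The supply price at q = 704 is 481.5, so PS = ½ · [(657 - 393.5) + (657 - 481.5)] · 704 = 154528.
Change in producer surplus = 154528 - 85849 = 68679.

68679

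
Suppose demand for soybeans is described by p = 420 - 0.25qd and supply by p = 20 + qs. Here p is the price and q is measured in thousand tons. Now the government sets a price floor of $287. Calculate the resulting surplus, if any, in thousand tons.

0

Rearranging demand gives qd = 1680 - 4p; rearranging supply gives qs = p - 20. Without the control the market clears where 1680 - 4p = p - 20, i.e. p* = 340 and q* = 320.
The floor of 287 is below the equilibrium price 340, so it is not binding; the market clears at p* = 340, q* = 320.
Since the control does not bind, there is no surplus.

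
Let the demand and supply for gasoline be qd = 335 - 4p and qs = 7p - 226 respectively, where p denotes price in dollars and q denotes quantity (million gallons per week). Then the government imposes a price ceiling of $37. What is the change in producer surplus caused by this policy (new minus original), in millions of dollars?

Without the control the market clears where 335 - 4p = 7p - 226, i.e. p* = 51 and q* = 131.
The ceiling of 37 is below the equilibrium price 51, so it binds.
At p = 37: qd = 335 - 4·37 = 187 and qs = 7·37 - 226 = 33.
Producer surplus without the control is ½ · (51 - 226/7) · 131 = 17161/14.
With the ceiling, producers sell 33 units at 37, so PS = ½ · (37 - 226/7) · 33 = 1089/14.
Change in producer surplus = 1089/14 - 17161/14 = -1148.

-1148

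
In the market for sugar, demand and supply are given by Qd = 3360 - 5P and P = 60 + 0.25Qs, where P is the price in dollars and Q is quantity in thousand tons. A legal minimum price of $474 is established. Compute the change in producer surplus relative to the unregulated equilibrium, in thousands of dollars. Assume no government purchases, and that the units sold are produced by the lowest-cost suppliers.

Rearranging supply gives Qs = 4P - 240. In a free market, 3360 - 5P = 4P - 240 gives the equilibrium P* = 400, Q* = 1360.
Because the floor (474) lies above the market-clearing price, it is binding.
At P = 474: Qd = 3360 - 5·474 = 990 and Qs = 4·474 - 240 = 1656.
Producer surplus without the control is ½ · (400 - 60) · 1360 = 231200.
With the floor, 990 units are sold at 474. The supply price at Q = 990 is 307.5, so PS = ½ · [(474 - 60) + (474 - 307.5)] · 990 = 287347.5.
Change in producer surplus = 287347.5 - 231200 = 56147.5.

56147.5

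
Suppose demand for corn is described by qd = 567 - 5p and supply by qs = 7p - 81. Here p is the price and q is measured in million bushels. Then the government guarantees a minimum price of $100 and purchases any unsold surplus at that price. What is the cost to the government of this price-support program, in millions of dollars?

55200

Equilibrium: 567 - 5p = 7p - 81, so 648 = 12p and p* = 54, q* = 297.
Since 100 > 54, the floor is binding.
At p = 100: qd = 567 - 5·100 = 67 and qs = 7·100 - 81 = 619.
Surplus = qs - qd = 552.
Government expenditure = surplus × support price = 552 × 100 = 55200.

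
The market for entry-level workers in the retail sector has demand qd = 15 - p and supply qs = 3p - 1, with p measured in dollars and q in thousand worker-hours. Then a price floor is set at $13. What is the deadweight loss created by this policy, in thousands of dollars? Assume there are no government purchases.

54

Without the control the market clears where 15 - p = 3p - 1, i.e. p* = 4 and q* = 11.
Because the floor (13) lies above the market-clearing price, it is binding.
At p = 13: qd = 15 - 13 = 2 and qs = 3·13 - 1 = 38.
Quantity traded falls to 2. At q = 2 the demand price is 15 - 2 = 13 and the supply price is (1 + 2)/3 = 1.
Deadweight loss = ½ · (13 - 1) · (11 - 2) = ½ · 12 · 9 = 54.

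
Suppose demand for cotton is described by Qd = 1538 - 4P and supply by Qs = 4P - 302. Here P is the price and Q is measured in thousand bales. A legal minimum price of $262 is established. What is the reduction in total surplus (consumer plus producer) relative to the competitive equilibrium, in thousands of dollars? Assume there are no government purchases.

In a free market, 1538 - 4P = 4P - 302 gives the equilibrium P* = 230, Q* = 618.
Because the floor (262) lies above the market-clearing price, it is binding.
At P = 262: Qd = 1538 - 4·262 = 490 and Qs = 4·262 - 302 = 746.
Quantity traded falls to 490. At Q = 490 the demand price is (1538 - 490)/4 = 262 and the supply price is (302 + 490)/4 = 198.
Deadweight loss = ½ · (262 - 198) · (618 - 490) = ½ · 64 · 128 = 4096.

4096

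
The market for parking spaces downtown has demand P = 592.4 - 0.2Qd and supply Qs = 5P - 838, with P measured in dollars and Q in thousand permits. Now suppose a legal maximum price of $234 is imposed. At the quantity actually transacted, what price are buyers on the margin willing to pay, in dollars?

526

Rearranging demand gives Qd = 2962 - 5P. Without the control the market clears where 2962 - 5P = 5P - 838, i.e. P* = 380 and Q* = 1062.
Since 234 < 380, the ceiling is binding.
At P = 234: Qd = 2962 - 5·234 = 1792 and Qs = 5·234 - 838 = 332.
Only 332 units reach the market. On the demand curve, the marginal buyer's willingness to pay at Q = 332 is (2962 - 332)/5 = 526.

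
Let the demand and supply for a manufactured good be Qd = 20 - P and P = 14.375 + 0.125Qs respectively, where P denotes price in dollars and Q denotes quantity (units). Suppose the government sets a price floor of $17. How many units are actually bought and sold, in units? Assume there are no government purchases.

3

Rearranging supply gives Qs = 8P - 115. Setting quantity demanded equal to quantity supplied, 20 - P = 8P - 115, gives P* = 15 and Q* = 5.
Since 17 > 15, the floor is binding.
At P = 17: Qd = 20 - 17 = 3 and Qs = 8·17 - 115 = 21.
The quantity actually transacted is the short side, demand: 3.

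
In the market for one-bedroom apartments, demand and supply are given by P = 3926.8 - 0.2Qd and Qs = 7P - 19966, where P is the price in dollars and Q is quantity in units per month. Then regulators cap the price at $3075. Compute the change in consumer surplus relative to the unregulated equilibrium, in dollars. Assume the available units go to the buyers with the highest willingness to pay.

102712.5

Rearranging demand gives Qd = 19634 - 5P. Without the control the market clears where 19634 - 5P = 7P - 19966, i.e. P* = 3300 and Q* = 3134.
Since 3075 < 3300, the ceiling is binding.
At P = 3075: Qd = 19634 - 5·3075 = 4259 and Qs = 7·3075 - 19966 = 1559.
Consumer surplus without the control is ½ · (3926.8 - 3300) · 3134 = 982195.6.
With the ceiling, 1559 units are sold at 3075 (assume they go to the highest-value buyers). The demand price at Q = 1559 is 3615, so CS = ½ · [(3926.8 - 3075) + (3615 - 3075)] · 1559 = 1084908.1.
Change in consumer surplus = 1084908.1 - 982195.6 = 102712.5.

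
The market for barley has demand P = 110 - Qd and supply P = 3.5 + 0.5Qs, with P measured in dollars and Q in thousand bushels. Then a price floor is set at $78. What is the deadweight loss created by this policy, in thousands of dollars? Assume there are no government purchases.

Rearranging demand gives Qd = 110 - P; rearranging supply gives Qs = 2P - 7. Equilibrium: 110 - P = 2P - 7, so 117 = 3P and P* = 39, Q* = 71.
The floor of 78 is above the equilibrium price 39, so it binds.
At P = 78: Qd = 110 - 78 = 32 and Qs = 2·78 - 7 = 149.
Quantity traded falls to 32. At Q = 32 the demand price is 110 - 32 = 78 and the supply price is (7 + 32)/2 = 19.5.
Deadweight loss = ½ · (78 - 19.5) · (71 - 32) = ½ · 58.5 · 39 = 1140.75.

1140.75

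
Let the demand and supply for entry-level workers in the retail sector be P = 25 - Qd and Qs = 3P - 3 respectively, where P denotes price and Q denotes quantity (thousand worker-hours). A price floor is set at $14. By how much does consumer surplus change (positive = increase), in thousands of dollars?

-101.5

Rearranging demand gives Qd = 25 - P. Setting quantity demanded equal to quantity supplied, 25 - P = 3P - 3, gives P* = 7 and Q* = 18.
Because the floor (14) lies above the market-clearing price, it is binding.
At P = 14: Qd = 25 - 14 = 11 and Qs = 3·14 - 3 = 39.
Consumer surplus without the control is ½ · (25 - 7) · 18 = 162.
With the floor, consumers buy 11 units at 14, so CS = ½ · (25 - 14) · 11 = 60.5.
Change in consumer surplus = 60.5 - 162 = -101.5.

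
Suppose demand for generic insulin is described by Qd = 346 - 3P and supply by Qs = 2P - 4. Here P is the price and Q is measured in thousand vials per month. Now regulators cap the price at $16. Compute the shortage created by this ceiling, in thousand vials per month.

270

Equilibrium: 346 - 3P = 2P - 4, so 350 = 5P and P* = 70, Q* = 136.
Since 16 < 70, the ceiling is binding.
At P = 16: Qd = 346 - 3·16 = 298 and Qs = 2·16 - 4 = 28.
Shortage = Qd - Qs = 298 - 28 = 270.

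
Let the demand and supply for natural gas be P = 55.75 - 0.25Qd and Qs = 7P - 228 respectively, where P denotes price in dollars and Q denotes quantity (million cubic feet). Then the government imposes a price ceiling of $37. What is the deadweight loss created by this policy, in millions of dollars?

154

Rearranging demand gives Qd = 223 - 4P. In a free market, 223 - 4P = 7P - 228 gives the equilibrium P* = 41, Q* = 59.
Because the ceiling (37) lies below the market-clearing price, it is binding.
At P = 37: Qd = 223 - 4·37 = 75 and Qs = 7·37 - 228 = 31.
Quantity traded falls to 31. At Q = 31 the demand price is (223 - 31)/4 = 48 and the supply price is (228 + 31)/7 = 37.
Deadweight loss = ½ · (48 - 37) · (59 - 31) = ½ · 11 · 28 = 154.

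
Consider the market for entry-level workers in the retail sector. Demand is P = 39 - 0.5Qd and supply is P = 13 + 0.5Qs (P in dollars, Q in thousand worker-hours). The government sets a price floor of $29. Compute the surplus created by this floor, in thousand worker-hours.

Rearranging demand gives Qd = 78 - 2P; rearranging supply gives Qs = 2P - 26. In a free market, 78 - 2P = 2P - 26 gives the equilibrium P* = 26, Q* = 26.
The floor of 29 is above the equilibrium price 26, so it binds.
At P = 29: Qd = 78 - 2·29 = 20 and Qs = 2·29 - 26 = 32.
Surplus = Qs - Qd = 32 - 20 = 12.

12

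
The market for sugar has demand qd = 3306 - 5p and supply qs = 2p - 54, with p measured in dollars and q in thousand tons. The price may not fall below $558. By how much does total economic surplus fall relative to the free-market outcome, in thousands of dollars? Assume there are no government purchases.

Without the control the market clears where 3306 - 5p = 2p - 54, i.e. p* = 480 and q* = 906.
The floor of 558 is above the equilibrium price 480, so it binds.
At p = 558: qd = 3306 - 5·558 = 516 and qs = 2·558 - 54 = 1062.
Quantity traded falls to 516. At q = 516 the demand price is (3306 - 516)/5 = 558 and the supply price is (54 + 516)/2 = 285.
Deadweight loss = ½ · (558 - 285) · (906 - 516) = ½ · 273 · 390 = 53235.

53235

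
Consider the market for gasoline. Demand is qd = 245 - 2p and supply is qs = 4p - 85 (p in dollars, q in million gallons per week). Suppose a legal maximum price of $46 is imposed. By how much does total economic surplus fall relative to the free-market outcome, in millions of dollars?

Equilibrium: 245 - 2p = 4p - 85, so 330 = 6p and p* = 55, q* = 135.
The ceiling of 46 is below the equilibrium price 55, so it binds.
At p = 46: qd = 245 - 2·46 = 153 and qs = 4·46 - 85 = 99.
Quantity traded falls to 99. At q = 99 the demand price is (245 - 99)/2 = 73 and the supply price is (85 + 99)/4 = 46.
Deadweight loss = ½ · (73 - 46) · (135 - 99) = ½ · 27 · 36 = 486.

486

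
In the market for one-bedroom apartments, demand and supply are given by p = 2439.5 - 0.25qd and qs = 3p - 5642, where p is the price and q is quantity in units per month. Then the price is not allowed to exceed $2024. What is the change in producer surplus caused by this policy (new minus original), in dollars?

Rearranging demand gives qd = 9758 - 4p. Equilibrium: 9758 - 4p = 3p - 5642, so 15400 = 7p and p* = 2200, q* = 958.
The ceiling of 2024 is below the equilibrium price 2200, so it binds.
At p = 2024: qd = 9758 - 4·2024 = 1662 and qs = 3·2024 - 5642 = 430.
Producer surplus without the control is ½ · (2200 - 5642/3) · 958 = 458882/3.
With the ceiling, producers sell 430 units at 2024, so PS = ½ · (2024 - 5642/3) · 430 = 92450/3.
Change in producer surplus = 92450/3 - 458882/3 = -122144.

-122144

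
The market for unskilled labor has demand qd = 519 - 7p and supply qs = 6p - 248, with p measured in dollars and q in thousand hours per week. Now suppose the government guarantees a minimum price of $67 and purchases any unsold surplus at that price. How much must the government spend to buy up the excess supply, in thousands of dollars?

6968

In a free market, 519 - 7p = 6p - 248 gives the equilibrium p* = 59, q* = 106.
Because the floor (67) lies above the market-clearing price, it is binding.
At p = 67: qd = 519 - 7·67 = 50 and qs = 6·67 - 248 = 154.
Surplus = qs - qd = 104.
Government expenditure = surplus × support price = 104 × 67 = 6968.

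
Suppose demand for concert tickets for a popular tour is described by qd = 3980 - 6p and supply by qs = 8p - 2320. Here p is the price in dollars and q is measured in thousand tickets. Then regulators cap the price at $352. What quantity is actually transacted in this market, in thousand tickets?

496

In a free market, 3980 - 6p = 8p - 2320 gives the equilibrium p* = 450, q* = 1280.
Since 352 < 450, the ceiling is binding.
At p = 352: qd = 3980 - 6·352 = 1868 and qs = 8·352 - 2320 = 496.
The quantity actually transacted is the short side, supply: 496.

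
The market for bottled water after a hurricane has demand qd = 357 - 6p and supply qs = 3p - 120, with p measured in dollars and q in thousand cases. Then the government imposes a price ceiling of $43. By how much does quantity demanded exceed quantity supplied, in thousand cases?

Without the control the market clears where 357 - 6p = 3p - 120, i.e. p* = 53 and q* = 39.
Since 43 < 53, the ceiling is binding.
At p = 43: qd = 357 - 6·43 = 99 and qs = 3·43 - 120 = 9.
Shortage = qd - qs = 99 - 9 = 90.

90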